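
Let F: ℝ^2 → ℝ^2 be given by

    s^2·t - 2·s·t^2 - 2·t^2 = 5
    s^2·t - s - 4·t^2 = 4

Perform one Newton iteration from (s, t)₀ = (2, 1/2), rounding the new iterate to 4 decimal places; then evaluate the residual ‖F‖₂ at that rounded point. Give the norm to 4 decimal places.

76.6942

At (2, 1/2): F = (-4.5000, -5.0000).
Jacobian J = [[2·s·t - 2·t^2, s^2 - 4·s·t - 4·t], [2·s·t - 1, s^2 - 8·t]].
At the point, J = [[1.5000, -2.0000], [1.0000, 0.0000]] (det J = 2.0000).
Solving J·Δ = −F gives Δ = (5.0000, 1.5000).
Then the next iterate is (s, t)₁ = (7.0000, 2.0000).
Re-evaluating at (7.0000, 2.0000): F = (29.0000, 71.0000), so ‖F‖₂ = 76.6942.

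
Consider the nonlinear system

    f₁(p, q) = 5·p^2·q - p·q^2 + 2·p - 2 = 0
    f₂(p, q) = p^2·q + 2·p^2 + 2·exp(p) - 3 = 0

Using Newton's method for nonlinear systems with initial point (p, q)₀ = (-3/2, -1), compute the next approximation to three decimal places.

(-0.962, -0.255)

At (-3/2, -1): F = (-14.750, -0.30374).
Jacobian J = [[10·p·q - q^2 + 2, 5·p^2 - 2·p·q], [2·p·q + 4·p + 2·exp(p), p^2]].
At the point, J = [[16.000, 8.250], [-2.55374, 2.250]] (det J = 57.06835).
Solving J·Δ = −F gives Δ = (0.538, 0.745).
Then the next iterate is (p, q)₁ = (-0.962, -0.255).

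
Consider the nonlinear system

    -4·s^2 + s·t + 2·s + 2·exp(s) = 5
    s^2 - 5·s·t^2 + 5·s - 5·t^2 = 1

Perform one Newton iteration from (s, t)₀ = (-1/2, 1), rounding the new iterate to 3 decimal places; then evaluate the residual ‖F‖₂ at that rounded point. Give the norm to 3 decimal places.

At (-1/2, 1): F = (-6.28694, -5.750).
Jacobian J = [[-8·s + t + 2·exp(s) + 2, s], [2·s - 5·t^2 + 5, -10·s·t - 10·t]].
At the point, J = [[8.21306, -0.500], [-1.000, -5.000]] (det J = -41.56531).
Solving J·Δ = −F gives Δ = (0.687, -1.287).
Then the next iterate is (s, t)₁ = (0.187, -0.287).
Re-evaluating at (0.187, -0.287): F = (-2.40829, -0.51889), so ‖F‖₂ = 2.464.

2.464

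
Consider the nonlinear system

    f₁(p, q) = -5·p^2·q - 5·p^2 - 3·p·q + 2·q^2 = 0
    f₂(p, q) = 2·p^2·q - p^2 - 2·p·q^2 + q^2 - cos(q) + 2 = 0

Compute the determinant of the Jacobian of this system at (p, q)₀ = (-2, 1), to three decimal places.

J = [[-10·p·q - 10·p - 3·q, -5·p^2 - 3·p + 4·q], [4·p·q - 2·p - 2·q^2, 2·p^2 - 4·p·q + 2·q + sin(q)]].
At the point, J = [[37.000, -10.000], [-6.000, 18.84147]].
det J = 637.134.

637.134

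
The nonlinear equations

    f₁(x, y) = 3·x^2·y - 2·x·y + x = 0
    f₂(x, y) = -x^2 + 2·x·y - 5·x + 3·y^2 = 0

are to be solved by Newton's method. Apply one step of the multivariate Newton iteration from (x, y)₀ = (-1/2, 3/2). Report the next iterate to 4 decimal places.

(-0.4229, 0.5721)

At (-1/2, 3/2): F = (2.1250, 7.5000).
Jacobian J = [[6·x·y - 2·y + 1, 3·x^2 - 2·x], [-2·x + 2·y - 5, 2·x + 6·y]].
At the point, J = [[-6.5000, 1.7500], [-1.0000, 8.0000]] (det J = -50.2500).
Solving J·Δ = −F gives Δ = (0.0771, -0.9279).
Then the next iterate is (x, y)₁ = (-0.4229, 0.5721).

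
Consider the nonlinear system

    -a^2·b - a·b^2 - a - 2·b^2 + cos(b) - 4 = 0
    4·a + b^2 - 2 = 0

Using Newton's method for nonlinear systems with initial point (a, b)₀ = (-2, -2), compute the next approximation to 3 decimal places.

(-1.365, -2.865)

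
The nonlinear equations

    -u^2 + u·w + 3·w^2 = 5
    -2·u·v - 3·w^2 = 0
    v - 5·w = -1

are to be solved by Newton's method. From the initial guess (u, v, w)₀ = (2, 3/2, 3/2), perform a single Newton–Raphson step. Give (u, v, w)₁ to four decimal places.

(-1.2085, 2.5130, 0.7026)

At (2, 3/2, 3/2): F = (0.7500, -12.7500, -5.0000).
Jacobian J = [[-2·u + w, 0, u + 6·w], [-2·v, -2·u, -6·w], [0, 1, -5]].
At the point, J = [[-2.5000, 0.0000, 11.0000], [-3.0000, -4.0000, -9.0000], [0.0000, 1.0000, -5.0000]] (det J = -105.5000).
Solving J·Δ = −F gives Δ = (-3.2085, 1.0130, -0.7974).
Then the next iterate is (u, v, w)₁ = (-1.2085, 2.5130, 0.7026).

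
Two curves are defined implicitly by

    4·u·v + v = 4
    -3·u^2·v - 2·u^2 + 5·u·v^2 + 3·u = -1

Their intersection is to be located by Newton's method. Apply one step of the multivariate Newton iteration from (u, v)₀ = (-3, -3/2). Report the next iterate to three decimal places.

At (-3, -3/2): F = (12.500, -19.250).
Jacobian J = [[4·v, 4·u + 1], [-6·u·v - 4·u + 5·v^2 + 3, -3·u^2 + 10·u·v]].
At the point, J = [[-6.000, -11.000], [-0.750, 18.000]] (det J = -116.250).
Solving J·Δ = −F gives Δ = (0.114, 1.074).
Then the next iterate is (u, v)₁ = (-2.886, -0.426).

(-2.886, -0.426)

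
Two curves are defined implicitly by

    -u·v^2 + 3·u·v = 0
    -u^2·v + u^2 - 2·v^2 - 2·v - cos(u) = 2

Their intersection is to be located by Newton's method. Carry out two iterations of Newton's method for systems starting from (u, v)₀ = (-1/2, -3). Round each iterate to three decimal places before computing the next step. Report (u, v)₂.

At (-1/2, -3): F = (9.000, -13.87758).
Jacobian J = [[-v^2 + 3·v, -2·u·v + 3·u], [-2·u·v + 2·u + sin(u), -u^2 - 4·v - 2]].
At the point, J = [[-18.000, -4.500], [-4.47943, 9.750]] (det J = -195.65741).
Solving J·Δ = −F gives Δ = (0.129, 1.483).
Then the next iterate is (u, v)₁ = (-0.371, -1.517).
Round to (-0.371, -1.517) and repeat: F = (2.54220, -4.15410), J = [[-6.85229, -2.23861], [-2.23016, 3.93036]].
Δ = (0.022, 1.069), so (u, v)₂ = (-0.349, -0.448).

(-0.349, -0.448)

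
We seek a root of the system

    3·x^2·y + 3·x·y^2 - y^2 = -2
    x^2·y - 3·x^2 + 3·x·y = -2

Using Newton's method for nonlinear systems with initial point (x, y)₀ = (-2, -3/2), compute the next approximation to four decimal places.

(-1.4051, -0.9841)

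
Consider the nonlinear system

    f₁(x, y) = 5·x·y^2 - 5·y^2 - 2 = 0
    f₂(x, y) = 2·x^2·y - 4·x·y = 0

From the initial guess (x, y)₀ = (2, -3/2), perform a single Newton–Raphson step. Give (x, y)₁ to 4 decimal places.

(2.0000, -0.8833)

At (2, -3/2): F = (9.2500, 0.0000).
Jacobian J = [[5·y^2, 10·x·y - 10·y], [4·x·y - 4·y, 2·x^2 - 4·x]].
At the point, J = [[11.2500, -15.0000], [-6.0000, 0.0000]] (det J = -90.0000).
Solving J·Δ = −F gives Δ = (0.0000, 0.6167).
Then the next iterate is (x, y)₁ = (2.0000, -0.8833).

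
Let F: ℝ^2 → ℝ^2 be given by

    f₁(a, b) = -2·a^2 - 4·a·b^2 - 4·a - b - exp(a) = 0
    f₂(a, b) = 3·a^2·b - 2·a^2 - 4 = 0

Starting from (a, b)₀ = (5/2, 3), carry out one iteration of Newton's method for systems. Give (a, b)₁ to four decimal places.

(2.4683, 0.9391)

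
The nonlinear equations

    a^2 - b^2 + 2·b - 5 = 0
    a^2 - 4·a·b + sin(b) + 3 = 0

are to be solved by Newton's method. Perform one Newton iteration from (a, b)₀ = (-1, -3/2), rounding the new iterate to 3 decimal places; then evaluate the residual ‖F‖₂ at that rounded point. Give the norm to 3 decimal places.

6.704

At (-1, -3/2): F = (-9.250, -2.99749).
Jacobian J = [[2·a, -2·b + 2], [2·a - 4·b, -4·a + cos(b)]].
At the point, J = [[-2.000, 5.000], [4.000, 4.07074]] (det J = -28.14147).
Solving J·Δ = −F gives Δ = (-0.805, 1.528).
Then the next iterate is (a, b)₁ = (-1.805, 0.028).
Re-evaluating at (-1.805, 0.028): F = (-1.68676, 6.48818), so ‖F‖₂ = 6.704.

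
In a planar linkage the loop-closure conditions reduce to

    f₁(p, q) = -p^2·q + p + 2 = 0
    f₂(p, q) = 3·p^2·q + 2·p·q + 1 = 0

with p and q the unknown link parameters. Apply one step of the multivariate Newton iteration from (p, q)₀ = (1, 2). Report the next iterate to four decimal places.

(-15.0000, 51.0000)

At (1, 2): F = (1.0000, 11.0000).
Jacobian J = [[-2·p·q + 1, -p^2], [6·p·q + 2·q, 3·p^2 + 2·p]].
At the point, J = [[-3.0000, -1.0000], [16.0000, 5.0000]] (det J = 1.0000).
Solving J·Δ = −F gives Δ = (-16.0000, 49.0000).
Then the next iterate is (p, q)₁ = (-15.0000, 51.0000).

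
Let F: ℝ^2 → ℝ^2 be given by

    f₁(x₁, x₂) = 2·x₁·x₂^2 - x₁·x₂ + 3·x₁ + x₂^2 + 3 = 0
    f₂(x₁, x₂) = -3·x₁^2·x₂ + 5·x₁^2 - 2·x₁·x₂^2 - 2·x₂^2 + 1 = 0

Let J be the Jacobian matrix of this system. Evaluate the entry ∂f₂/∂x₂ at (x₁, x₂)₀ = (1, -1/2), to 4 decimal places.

1.0000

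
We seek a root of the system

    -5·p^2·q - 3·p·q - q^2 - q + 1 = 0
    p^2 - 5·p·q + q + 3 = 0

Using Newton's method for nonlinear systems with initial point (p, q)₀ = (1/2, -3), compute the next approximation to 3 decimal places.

At (1/2, -3): F = (3.250, 7.750).
Jacobian J = [[-10·p·q - 3·q, -5·p^2 - 3·p - 2·q - 1], [2·p - 5·q, -5·p + 1]].
At the point, J = [[24.000, 2.250], [16.000, -1.500]] (det J = -72.000).
Solving J·Δ = −F gives Δ = (-0.310, 1.861).
Then the next iterate is (p, q)₁ = (0.190, -1.139).

(0.190, -1.139)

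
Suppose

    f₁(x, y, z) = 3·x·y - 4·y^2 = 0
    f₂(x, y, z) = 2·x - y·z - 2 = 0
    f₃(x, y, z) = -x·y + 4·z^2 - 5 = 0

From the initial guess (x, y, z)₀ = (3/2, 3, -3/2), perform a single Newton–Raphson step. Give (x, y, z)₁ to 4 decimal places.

At (3/2, 3, -3/2): F = (-22.5000, 5.5000, -0.5000).
Jacobian J = [[3·y, 3·x - 8·y, 0], [2, -z, -y], [-y, -x, 8·z]].
At the point, J = [[9.0000, -19.5000, 0.0000], [2.0000, 1.5000, -3.0000], [-3.0000, -1.5000, -12.0000]] (det J = -846.0000).
Solving J·Δ = −F gives Δ = (-0.9574, -1.5957, 0.3972).
Then the next iterate is (x, y, z)₁ = (0.5426, 1.4043, -1.1028).

(0.5426, 1.4043, -1.1028)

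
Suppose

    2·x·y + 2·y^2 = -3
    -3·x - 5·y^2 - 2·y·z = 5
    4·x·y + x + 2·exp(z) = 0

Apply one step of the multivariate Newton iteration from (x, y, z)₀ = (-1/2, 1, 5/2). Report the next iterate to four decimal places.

At (-1/2, 1, 5/2): F = (4.0000, -13.5000, 21.864988).
Jacobian J = [[2·y, 2·x + 4·y, 0], [-3, -10·y - 2·z, -2·y], [4·y + 1, 4·x, 2·exp(z)]].
At the point, J = [[2.0000, 3.0000, 0.0000], [-3.0000, -15.0000, -2.0000], [5.0000, -2.0000, 24.364988]] (det J = -549.664746).
Solving J·Δ = −F gives Δ = (-1.1322, -0.5786, -0.7126).
Then the next iterate is (x, y, z)₁ = (-1.6322, 0.4214, 1.7874).

(-1.6322, 0.4214, 1.7874)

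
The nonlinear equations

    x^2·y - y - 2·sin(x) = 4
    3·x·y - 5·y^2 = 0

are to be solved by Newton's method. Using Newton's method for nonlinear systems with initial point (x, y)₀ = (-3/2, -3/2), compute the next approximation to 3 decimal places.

(-0.817, -0.779)

At (-3/2, -3/2): F = (-3.88001, -4.500).
Jacobian J = [[2·x·y - 2·cos(x), x^2 - 1], [3·y, 3·x - 10·y]].
At the point, J = [[4.35853, 1.250], [-4.500, 10.500]] (det J = 51.38952).
Solving J·Δ = −F gives Δ = (0.683, 0.721).
Then the next iterate is (x, y)₁ = (-0.817, -0.779).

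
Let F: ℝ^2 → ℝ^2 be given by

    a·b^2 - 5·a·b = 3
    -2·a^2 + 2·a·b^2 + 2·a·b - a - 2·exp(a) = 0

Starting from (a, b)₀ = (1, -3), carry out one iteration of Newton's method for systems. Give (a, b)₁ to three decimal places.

(0.233, -2.764)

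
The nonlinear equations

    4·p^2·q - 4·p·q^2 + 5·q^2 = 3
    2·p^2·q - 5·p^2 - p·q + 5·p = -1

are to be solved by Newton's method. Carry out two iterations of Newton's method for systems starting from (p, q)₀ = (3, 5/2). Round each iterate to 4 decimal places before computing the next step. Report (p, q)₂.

At (3, 5/2): F = (43.2500, 8.5000).
Jacobian J = [[8·p·q - 4·q^2, 4·p^2 - 8·p·q + 10·q], [4·p·q - 10·p - q + 5, 2·p^2 - p]].
At the point, J = [[35.0000, 1.0000], [2.5000, 15.0000]] (det J = 522.5000).
Solving J·Δ = −F gives Δ = (-1.2254, -0.3624).
Then the next iterate is (p, q)₁ = (1.7746, 2.1376).
Round to (1.7746, 2.1376) and repeat: F = (14.338674, 3.797071), J = [[12.069745, 3.625741], [0.289940, 4.523810]].
Δ = (-0.9542, -0.7782), so (p, q)₂ = (0.8204, 1.3594).

(0.8204, 1.3594)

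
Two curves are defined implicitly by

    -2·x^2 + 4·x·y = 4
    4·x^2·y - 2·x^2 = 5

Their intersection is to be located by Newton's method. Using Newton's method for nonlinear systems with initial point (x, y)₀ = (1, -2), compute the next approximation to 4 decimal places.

At (1, -2): F = (-14.0000, -15.0000).
Jacobian J = [[-4·x + 4·y, 4·x], [8·x·y - 4·x, 4·x^2]].
At the point, J = [[-12.0000, 4.0000], [-20.0000, 4.0000]] (det J = 32.0000).
Solving J·Δ = −F gives Δ = (-0.1250, 3.1250).
Then the next iterate is (x, y)₁ = (0.8750, 1.1250).

(0.8750, 1.1250)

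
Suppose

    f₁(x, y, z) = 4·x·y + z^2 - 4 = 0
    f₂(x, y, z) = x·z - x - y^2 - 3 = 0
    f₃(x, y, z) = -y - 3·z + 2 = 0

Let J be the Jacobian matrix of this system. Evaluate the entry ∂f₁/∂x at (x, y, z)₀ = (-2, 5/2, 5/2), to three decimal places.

10.000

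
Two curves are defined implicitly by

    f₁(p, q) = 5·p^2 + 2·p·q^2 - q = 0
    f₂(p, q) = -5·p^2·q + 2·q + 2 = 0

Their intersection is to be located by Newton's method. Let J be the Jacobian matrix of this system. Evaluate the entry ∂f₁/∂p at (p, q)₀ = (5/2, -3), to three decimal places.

43.000

∂f₁/∂p = 10·p + 2·q^2.
At (5/2, -3) this is 43.000.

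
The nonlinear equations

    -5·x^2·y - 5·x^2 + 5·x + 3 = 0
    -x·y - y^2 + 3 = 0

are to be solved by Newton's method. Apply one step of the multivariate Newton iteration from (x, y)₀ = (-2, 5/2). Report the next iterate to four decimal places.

At (-2, 5/2): F = (-77.0000, 1.7500).
Jacobian J = [[-10·x·y - 10·x + 5, -5·x^2], [-y, -x - 2·y]].
At the point, J = [[75.0000, -20.0000], [-2.5000, -3.0000]] (det J = -275.0000).
Solving J·Δ = −F gives Δ = (0.9673, -0.2227).
Then the next iterate is (x, y)₁ = (-1.0327, 2.2773).

(-1.0327, 2.2773)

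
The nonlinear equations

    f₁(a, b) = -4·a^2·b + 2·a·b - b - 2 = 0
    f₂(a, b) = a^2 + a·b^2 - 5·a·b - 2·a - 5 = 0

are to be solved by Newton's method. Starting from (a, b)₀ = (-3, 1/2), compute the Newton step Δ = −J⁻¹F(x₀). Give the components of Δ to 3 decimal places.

At (-3, 1/2): F = (-23.500, 16.750).
Jacobian J = [[-8·a·b + 2·b, -4·a^2 + 2·a - 1], [2·a + b^2 - 5·b - 2, 2·a·b - 5·a]].
At the point, J = [[13.000, -43.000], [-10.250, 12.000]] (det J = -284.750).
Solving J·Δ = −F gives Δ = (1.539, -0.081).

(1.539, -0.081)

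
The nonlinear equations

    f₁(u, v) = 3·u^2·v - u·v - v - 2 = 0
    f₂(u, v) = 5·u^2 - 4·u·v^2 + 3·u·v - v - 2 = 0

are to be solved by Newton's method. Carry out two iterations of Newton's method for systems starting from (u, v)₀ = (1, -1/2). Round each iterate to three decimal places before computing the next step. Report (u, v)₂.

At (1, -1/2): F = (-2.500, 1.000).
Jacobian J = [[6·u·v - v, 3·u^2 - u - 1], [10·u - 4·v^2 + 3·v, -8·u·v + 3·u - 1]].
At the point, J = [[-2.500, 1.000], [7.500, 6.000]] (det J = -22.500).
Solving J·Δ = −F gives Δ = (-0.711, 0.722).
Then the next iterate is (u, v)₁ = (0.289, 0.222).
Round to (0.289, 0.222) and repeat: F = (-2.23053, -1.66889), J = [[0.16295, -1.03844], [3.35886, -0.64626]].
Δ = (0.086, -2.134), so (u, v)₂ = (0.375, -1.912).

(0.375, -1.912)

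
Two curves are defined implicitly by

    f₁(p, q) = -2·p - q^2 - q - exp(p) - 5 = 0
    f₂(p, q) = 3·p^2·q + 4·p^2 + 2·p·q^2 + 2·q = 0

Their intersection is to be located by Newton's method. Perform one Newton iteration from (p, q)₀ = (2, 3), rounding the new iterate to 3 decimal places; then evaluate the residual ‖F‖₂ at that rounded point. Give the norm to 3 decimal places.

At (2, 3): F = (-28.38906, 94.000).
Jacobian J = [[-exp(p) - 2, -2·q - 1], [6·p·q + 8·p + 2·q^2, 3·p^2 + 4·p·q + 2]].
At the point, J = [[-9.38906, -7.000], [70.000, 38.000]] (det J = 133.21587).
Solving J·Δ = −F gives Δ = (3.159, -8.292).
Then the next iterate is (p, q)₁ = (5.159, -5.292).
Re-evaluating at (5.159, -5.292): F = (-212.02164, -37.70876), so ‖F‖₂ = 215.349.

215.349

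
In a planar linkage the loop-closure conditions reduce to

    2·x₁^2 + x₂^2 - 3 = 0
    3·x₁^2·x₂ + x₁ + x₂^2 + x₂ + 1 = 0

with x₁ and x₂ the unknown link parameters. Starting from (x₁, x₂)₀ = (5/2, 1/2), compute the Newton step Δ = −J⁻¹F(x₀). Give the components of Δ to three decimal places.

(-0.948, -0.268)

At (5/2, 1/2): F = (9.750, 13.625).
Jacobian J = [[4·x₁, 2·x₂], [6·x₁·x₂ + 1, 3·x₁^2 + 2·x₂ + 1]].
At the point, J = [[10.000, 1.000], [8.500, 20.750]] (det J = 199.000).
Solving J·Δ = −F gives Δ = (-0.948, -0.268).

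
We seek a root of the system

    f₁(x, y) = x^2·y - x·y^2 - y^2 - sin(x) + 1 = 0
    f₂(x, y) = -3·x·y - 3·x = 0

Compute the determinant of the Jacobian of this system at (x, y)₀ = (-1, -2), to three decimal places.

-4.621

J = [[2·x·y - y^2 - cos(x), x^2 - 2·x·y - 2·y], [-3·y - 3, -3·x]].
At the point, J = [[-0.54030, 1.000], [3.000, 3.000]].
det J = -4.621.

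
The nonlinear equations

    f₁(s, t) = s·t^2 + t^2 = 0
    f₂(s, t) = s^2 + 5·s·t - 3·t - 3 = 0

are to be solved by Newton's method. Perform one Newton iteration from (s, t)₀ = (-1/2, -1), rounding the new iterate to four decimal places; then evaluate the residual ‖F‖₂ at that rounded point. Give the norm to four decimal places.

0.1250

At (-1/2, -1): F = (0.5000, 2.7500).
Jacobian J = [[t^2, 2·s·t + 2·t], [2·s + 5·t, 5·s - 3]].
At the point, J = [[1.0000, -1.0000], [-6.0000, -5.5000]] (det J = -11.5000).
Solving J·Δ = −F gives Δ = (0.0000, 0.5000).
Then the next iterate is (s, t)₁ = (-0.5000, -0.5000).
Re-evaluating at (-0.5000, -0.5000): F = (0.1250, 0.0000), so ‖F‖₂ = 0.1250.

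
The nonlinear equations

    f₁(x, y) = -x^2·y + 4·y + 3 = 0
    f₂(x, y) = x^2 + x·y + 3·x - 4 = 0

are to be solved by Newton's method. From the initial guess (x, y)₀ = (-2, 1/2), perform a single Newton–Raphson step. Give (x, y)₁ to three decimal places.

(-3.500, -2.625)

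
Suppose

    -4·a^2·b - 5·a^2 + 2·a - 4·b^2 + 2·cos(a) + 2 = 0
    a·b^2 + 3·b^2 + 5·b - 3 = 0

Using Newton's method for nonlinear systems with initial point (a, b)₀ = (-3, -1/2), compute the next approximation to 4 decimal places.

At (-3, -1/2): F = (-33.979985, -5.5000).
Jacobian J = [[-8·a·b - 10·a - 2·sin(a) + 2, -4·a^2 - 8·b], [b^2, 2·a·b + 6·b + 5]].
At the point, J = [[20.282240, -32.0000], [0.2500, 5.0000]] (det J = 109.411200).
Solving J·Δ = −F gives Δ = (3.1615, 0.9419).
Then the next iterate is (a, b)₁ = (0.1615, 0.4419).

(0.1615, 0.4419)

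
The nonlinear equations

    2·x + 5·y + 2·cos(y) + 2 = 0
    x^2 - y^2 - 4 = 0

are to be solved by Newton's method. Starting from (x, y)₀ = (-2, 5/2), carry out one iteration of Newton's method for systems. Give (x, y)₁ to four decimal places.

At (-2, 5/2): F = (8.897713, -6.2500).
Jacobian J = [[2, -2·sin(y) + 5], [2·x, -2·y]].
At the point, J = [[2.0000, 3.803056], [-4.0000, -5.0000]] (det J = 5.212223).
Solving J·Δ = −F gives Δ = (3.9752, -4.4301).
Then the next iterate is (x, y)₁ = (1.9752, -1.9301).

(1.9752, -1.9301)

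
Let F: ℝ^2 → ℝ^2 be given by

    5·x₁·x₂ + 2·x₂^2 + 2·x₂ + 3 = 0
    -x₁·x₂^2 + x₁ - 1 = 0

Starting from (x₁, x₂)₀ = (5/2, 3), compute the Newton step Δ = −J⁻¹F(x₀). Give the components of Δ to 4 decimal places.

At (5/2, 3): F = (64.5000, -21.0000).
Jacobian J = [[5·x₂, 5·x₁ + 4·x₂ + 2], [-x₂^2 + 1, -2·x₁·x₂]].
At the point, J = [[15.0000, 26.5000], [-8.0000, -15.0000]] (det J = -13.0000).
Solving J·Δ = −F gives Δ = (-31.6154, 15.4615).

(-31.6154, 15.4615)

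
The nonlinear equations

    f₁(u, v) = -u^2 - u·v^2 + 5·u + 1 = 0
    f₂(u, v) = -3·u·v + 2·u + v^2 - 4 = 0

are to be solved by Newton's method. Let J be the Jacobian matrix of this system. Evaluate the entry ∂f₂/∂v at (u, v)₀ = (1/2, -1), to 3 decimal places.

∂f₂/∂v = -3·u + 2·v.
At (1/2, -1) this is -3.500.

-3.500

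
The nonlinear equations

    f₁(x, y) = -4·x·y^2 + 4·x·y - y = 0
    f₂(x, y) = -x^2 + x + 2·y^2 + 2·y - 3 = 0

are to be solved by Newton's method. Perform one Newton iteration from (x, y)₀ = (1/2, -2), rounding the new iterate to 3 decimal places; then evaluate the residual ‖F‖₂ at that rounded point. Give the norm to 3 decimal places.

1.430

At (1/2, -2): F = (-10.000, 1.250).
Jacobian J = [[-4·y^2 + 4·y, -8·x·y + 4·x - 1], [-2·x + 1, 4·y + 2]].
At the point, J = [[-24.000, 9.000], [0.000, -6.000]] (det J = 144.000).
Solving J·Δ = −F gives Δ = (-0.339, 0.208).
Then the next iterate is (x, y)₁ = (0.161, -1.792).
Re-evaluating at (0.161, -1.792): F = (-1.43010, -0.02639), so ‖F‖₂ = 1.430.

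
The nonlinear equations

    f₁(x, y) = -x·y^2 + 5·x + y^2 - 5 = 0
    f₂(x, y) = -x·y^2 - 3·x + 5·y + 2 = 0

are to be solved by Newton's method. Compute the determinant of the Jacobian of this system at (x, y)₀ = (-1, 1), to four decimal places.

J = [[-y^2 + 5, -2·x·y + 2·y], [-y^2 - 3, -2·x·y + 5]].
At the point, J = [[4.0000, 4.0000], [-4.0000, 7.0000]].
det J = 44.0000.

44.0000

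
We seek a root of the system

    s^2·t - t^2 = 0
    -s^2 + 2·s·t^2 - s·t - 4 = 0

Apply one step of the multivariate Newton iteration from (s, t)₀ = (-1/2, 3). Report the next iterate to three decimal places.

At (-1/2, 3): F = (-8.250, -11.750).
Jacobian J = [[2·s·t, s^2 - 2·t], [-2·s + 2·t^2 - t, 4·s·t - s]].
At the point, J = [[-3.000, -5.750], [16.000, -5.500]] (det J = 108.500).
Solving J·Δ = −F gives Δ = (0.204, -1.541).
Then the next iterate is (s, t)₁ = (-0.296, 1.459).

(-0.296, 1.459)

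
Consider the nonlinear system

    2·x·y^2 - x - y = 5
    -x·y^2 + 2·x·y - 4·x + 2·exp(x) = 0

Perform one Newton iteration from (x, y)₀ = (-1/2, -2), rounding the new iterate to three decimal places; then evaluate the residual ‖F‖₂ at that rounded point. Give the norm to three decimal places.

At (-1/2, -2): F = (-6.500, 7.21306).
Jacobian J = [[2·y^2 - 1, 4·x·y - 1], [-y^2 + 2·y + 2·exp(x) - 4, -2·x·y + 2·x]].
At the point, J = [[7.000, 3.000], [-10.78694, -3.000]] (det J = 11.36082).
Solving J·Δ = −F gives Δ = (0.188, 1.727).
Then the next iterate is (x, y)₁ = (-0.312, -0.273).
Re-evaluating at (-0.312, -0.273): F = (-4.46151, 2.90557), so ‖F‖₂ = 5.324.

5.324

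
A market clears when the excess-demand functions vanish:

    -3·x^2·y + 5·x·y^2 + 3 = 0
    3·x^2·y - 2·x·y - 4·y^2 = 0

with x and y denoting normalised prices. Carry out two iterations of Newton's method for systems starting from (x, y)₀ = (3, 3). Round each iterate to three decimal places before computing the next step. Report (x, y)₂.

(1.931, 1.335)

At (3, 3): F = (57.000, 27.000).
Jacobian J = [[-6·x·y + 5·y^2, -3·x^2 + 10·x·y], [6·x·y - 2·y, 3·x^2 - 2·x - 8·y]].
At the point, J = [[-9.000, 63.000], [48.000, -3.000]] (det J = -2997.000).
Solving J·Δ = −F gives Δ = (-0.625, -0.994).
Then the next iterate is (x, y)₁ = (2.375, 2.006).
Round to (2.375, 2.006) and repeat: F = (16.84015, 8.32064), J = [[-8.46532, 30.72062], [24.57350, -3.87612]].
Δ = (-0.444, -0.671), so (x, y)₂ = (1.931, 1.335).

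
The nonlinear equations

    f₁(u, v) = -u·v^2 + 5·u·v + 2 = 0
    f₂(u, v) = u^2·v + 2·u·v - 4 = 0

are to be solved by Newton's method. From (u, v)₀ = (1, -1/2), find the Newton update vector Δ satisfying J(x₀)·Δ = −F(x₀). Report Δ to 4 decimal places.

At (1, -1/2): F = (-0.7500, -5.5000).
Jacobian J = [[-v^2 + 5·v, -2·u·v + 5·u], [2·u·v + 2·v, u^2 + 2·u]].
At the point, J = [[-2.7500, 6.0000], [-2.0000, 3.0000]] (det J = 3.7500).
Solving J·Δ = −F gives Δ = (-8.2000, -3.6333).

(-8.2000, -3.6333)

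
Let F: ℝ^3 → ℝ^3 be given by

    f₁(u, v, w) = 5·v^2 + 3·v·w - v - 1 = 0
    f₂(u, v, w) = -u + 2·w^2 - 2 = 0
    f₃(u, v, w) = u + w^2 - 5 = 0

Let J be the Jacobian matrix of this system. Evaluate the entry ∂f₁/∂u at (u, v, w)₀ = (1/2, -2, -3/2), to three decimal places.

0.000

∂f₁/∂u = 0.
At (1/2, -2, -3/2) this is 0.000.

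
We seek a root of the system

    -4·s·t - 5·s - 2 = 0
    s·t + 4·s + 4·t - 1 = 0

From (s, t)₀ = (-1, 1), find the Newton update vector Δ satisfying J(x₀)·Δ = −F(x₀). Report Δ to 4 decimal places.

At (-1, 1): F = (7.0000, -2.0000).
Jacobian J = [[-4·t - 5, -4·s], [t + 4, s + 4]].
At the point, J = [[-9.0000, 4.0000], [5.0000, 3.0000]] (det J = -47.0000).
Solving J·Δ = −F gives Δ = (0.6170, -0.3617).

(0.6170, -0.3617)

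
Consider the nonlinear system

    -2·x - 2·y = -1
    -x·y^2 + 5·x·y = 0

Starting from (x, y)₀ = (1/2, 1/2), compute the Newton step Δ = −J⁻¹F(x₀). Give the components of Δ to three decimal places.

(-0.500, 0.000)

At (1/2, 1/2): F = (-1.000, 1.125).
Jacobian J = [[-2, -2], [-y^2 + 5·y, -2·x·y + 5·x]].
At the point, J = [[-2.000, -2.000], [2.250, 2.000]] (det J = 0.500).
Solving J·Δ = −F gives Δ = (-0.500, 0.000).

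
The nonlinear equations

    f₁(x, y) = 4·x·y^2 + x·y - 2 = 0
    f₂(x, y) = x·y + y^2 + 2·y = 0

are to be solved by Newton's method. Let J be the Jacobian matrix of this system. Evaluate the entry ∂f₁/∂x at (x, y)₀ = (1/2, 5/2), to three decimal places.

27.500

∂f₁/∂x = 4·y^2 + y.
At (1/2, 5/2) this is 27.500.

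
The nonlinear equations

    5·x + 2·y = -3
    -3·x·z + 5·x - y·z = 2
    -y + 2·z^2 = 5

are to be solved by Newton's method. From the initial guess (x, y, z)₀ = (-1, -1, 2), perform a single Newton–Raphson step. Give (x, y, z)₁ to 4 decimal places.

At (-1, -1, 2): F = (-4.0000, 1.0000, 4.0000).
Jacobian J = [[5, 2, 0], [-3·z + 5, -z, -3·x - y], [0, -1, 4·z]].
At the point, J = [[5.0000, 2.0000, 0.0000], [-1.0000, -2.0000, 4.0000], [0.0000, -1.0000, 8.0000]] (det J = -44.0000).
Solving J·Δ = −F gives Δ = (1.4545, -1.6364, -0.7045).
Then the next iterate is (x, y, z)₁ = (0.4545, -2.6364, 1.2955).

(0.4545, -2.6364, 1.2955)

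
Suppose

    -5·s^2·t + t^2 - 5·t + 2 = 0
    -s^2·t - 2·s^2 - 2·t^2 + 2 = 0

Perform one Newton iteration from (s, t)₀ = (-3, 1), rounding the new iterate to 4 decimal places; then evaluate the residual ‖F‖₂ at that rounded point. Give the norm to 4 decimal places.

14.6054

At (-3, 1): F = (-47.0000, -27.0000).
Jacobian J = [[-10·s·t, -5·s^2 + 2·t - 5], [-2·s·t - 4·s, -s^2 - 4·t]].
At the point, J = [[30.0000, -48.0000], [18.0000, -13.0000]] (det J = 474.0000).
Solving J·Δ = −F gives Δ = (1.4451, -0.0759).
Then the next iterate is (s, t)₁ = (-1.5549, 0.9241).
Re-evaluating at (-1.5549, 0.9241): F = (-12.937587, -6.777559), so ‖F‖₂ = 14.6054.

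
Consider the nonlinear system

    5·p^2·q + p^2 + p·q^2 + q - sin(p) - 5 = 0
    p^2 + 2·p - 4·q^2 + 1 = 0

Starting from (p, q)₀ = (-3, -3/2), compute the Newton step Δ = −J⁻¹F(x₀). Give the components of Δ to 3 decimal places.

(0.804, 0.685)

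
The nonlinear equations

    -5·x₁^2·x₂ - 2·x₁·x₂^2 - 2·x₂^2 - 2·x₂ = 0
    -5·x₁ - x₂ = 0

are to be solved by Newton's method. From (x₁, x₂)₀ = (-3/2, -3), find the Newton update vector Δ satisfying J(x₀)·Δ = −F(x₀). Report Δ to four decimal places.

At (-3/2, -3): F = (48.7500, 10.5000).
Jacobian J = [[-10·x₁·x₂ - 2·x₂^2, -5·x₁^2 - 4·x₁·x₂ - 4·x₂ - 2], [-5, -1]].
At the point, J = [[-63.0000, -19.2500], [-5.0000, -1.0000]] (det J = -33.2500).
Solving J·Δ = −F gives Δ = (4.6128, -12.5639).

(4.6128, -12.5639)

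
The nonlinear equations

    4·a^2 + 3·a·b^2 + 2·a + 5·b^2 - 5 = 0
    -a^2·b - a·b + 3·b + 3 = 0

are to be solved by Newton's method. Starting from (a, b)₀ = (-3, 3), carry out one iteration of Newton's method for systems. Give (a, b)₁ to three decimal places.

(-2.678, 2.609)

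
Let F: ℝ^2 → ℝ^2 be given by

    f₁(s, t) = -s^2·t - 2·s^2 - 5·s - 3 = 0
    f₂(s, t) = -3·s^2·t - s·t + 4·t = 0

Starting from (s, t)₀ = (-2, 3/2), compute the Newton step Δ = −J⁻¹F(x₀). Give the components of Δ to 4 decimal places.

At (-2, 3/2): F = (-7.0000, -9.0000).
Jacobian J = [[-2·s·t - 4·s - 5, -s^2], [-6·s·t - t, -3·s^2 - s + 4]].
At the point, J = [[9.0000, -4.0000], [16.5000, -6.0000]] (det J = 12.0000).
Solving J·Δ = −F gives Δ = (-0.5000, -2.8750).

(-0.5000, -2.8750)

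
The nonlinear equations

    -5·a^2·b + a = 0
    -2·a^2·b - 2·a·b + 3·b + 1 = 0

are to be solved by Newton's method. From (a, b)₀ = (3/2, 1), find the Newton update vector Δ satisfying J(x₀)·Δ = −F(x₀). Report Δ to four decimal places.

(0.1667, -1.0741)

At (3/2, 1): F = (-9.7500, -3.5000).
Jacobian J = [[-10·a·b + 1, -5·a^2], [-4·a·b - 2·b, -2·a^2 - 2·a + 3]].
At the point, J = [[-14.0000, -11.2500], [-8.0000, -4.5000]] (det J = -27.0000).
Solving J·Δ = −F gives Δ = (0.1667, -1.0741).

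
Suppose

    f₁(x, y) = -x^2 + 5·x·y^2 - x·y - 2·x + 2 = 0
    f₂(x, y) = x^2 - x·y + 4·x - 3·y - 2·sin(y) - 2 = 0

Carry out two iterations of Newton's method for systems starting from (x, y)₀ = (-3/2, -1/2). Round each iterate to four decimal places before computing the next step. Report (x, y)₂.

(-0.5295, -1.0203)

At (-3/2, -1/2): F = (0.1250, -4.041149).
Jacobian J = [[-2·x + 5·y^2 - y - 2, 10·x·y - x], [2·x - y + 4, -x - 2·cos(y) - 3]].
At the point, J = [[2.7500, 9.0000], [1.5000, -3.255165]] (det J = -22.451704).
Solving J·Δ = −F gives Δ = (1.6018, -0.5033).
Then the next iterate is (x, y)₁ = (0.1018, -1.0033).
Round to (0.1018, -1.0033) and repeat: F = (2.400538, 3.216098), J = [[3.832754, -1.123159], [5.2069, -4.176845]].
Δ = (-0.6313, -0.0170), so (x, y)₂ = (-0.5295, -1.0203).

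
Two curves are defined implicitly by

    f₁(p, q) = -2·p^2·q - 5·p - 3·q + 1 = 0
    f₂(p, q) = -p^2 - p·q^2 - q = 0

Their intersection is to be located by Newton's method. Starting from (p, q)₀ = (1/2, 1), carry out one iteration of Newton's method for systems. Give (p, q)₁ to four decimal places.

At (1/2, 1): F = (-5.0000, -1.7500).
Jacobian J = [[-4·p·q - 5, -2·p^2 - 3], [-2·p - q^2, -2·p·q - 1]].
At the point, J = [[-7.0000, -3.5000], [-2.0000, -2.0000]] (det J = 7.0000).
Solving J·Δ = −F gives Δ = (-0.5536, -0.3214).
Then the next iterate is (p, q)₁ = (-0.0536, 0.6786).

(-0.0536, 0.6786)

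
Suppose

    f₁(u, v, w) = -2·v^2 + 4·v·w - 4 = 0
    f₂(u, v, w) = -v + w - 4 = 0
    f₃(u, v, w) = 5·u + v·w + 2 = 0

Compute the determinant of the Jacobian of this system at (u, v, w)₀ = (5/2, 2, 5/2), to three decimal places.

J = [[0, -4·v + 4·w, 4·v], [0, -1, 1], [5, w, v]].
At the point, J = [[0.000, 2.000, 8.000], [0.000, -1.000, 1.000], [5.000, 2.500, 2.000]].
det J = 50.000.

50.000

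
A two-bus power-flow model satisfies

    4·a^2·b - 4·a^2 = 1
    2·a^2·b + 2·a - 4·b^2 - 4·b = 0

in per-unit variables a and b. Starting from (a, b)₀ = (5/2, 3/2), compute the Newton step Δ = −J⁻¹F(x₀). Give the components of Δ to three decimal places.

(-0.563, -0.235)

At (5/2, 3/2): F = (11.500, 8.750).
Jacobian J = [[8·a·b - 8·a, 4·a^2], [4·a·b + 2, 2·a^2 - 8·b - 4]].
At the point, J = [[10.000, 25.000], [17.000, -3.500]] (det J = -460.000).
Solving J·Δ = −F gives Δ = (-0.563, -0.235).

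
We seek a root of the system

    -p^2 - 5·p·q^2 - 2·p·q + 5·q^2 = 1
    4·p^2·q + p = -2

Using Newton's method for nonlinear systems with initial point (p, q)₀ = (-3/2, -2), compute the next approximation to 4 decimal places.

(-1.0692, -1.2521)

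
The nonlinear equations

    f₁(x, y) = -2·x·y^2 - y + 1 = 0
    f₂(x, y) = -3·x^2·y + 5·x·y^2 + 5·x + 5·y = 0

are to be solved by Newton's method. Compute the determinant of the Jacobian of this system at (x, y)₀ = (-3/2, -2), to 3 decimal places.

-135.000

J = [[-2·y^2, -4·x·y - 1], [-6·x·y + 5·y^2 + 5, -3·x^2 + 10·x·y + 5]].
At the point, J = [[-8.000, -13.000], [7.000, 28.250]].
det J = -135.000.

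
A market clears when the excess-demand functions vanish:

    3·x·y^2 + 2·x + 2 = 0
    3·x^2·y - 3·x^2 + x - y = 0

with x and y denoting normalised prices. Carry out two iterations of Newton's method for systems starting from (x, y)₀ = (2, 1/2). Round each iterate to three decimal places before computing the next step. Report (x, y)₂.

At (2, 1/2): F = (7.500, -4.500).
Jacobian J = [[3·y^2 + 2, 6·x·y], [6·x·y - 6·x + 1, 3·x^2 - 1]].
At the point, J = [[2.750, 6.000], [-5.000, 11.000]] (det J = 60.250).
Solving J·Δ = −F gives Δ = (-1.817, -0.417).
Then the next iterate is (x, y)₁ = (0.183, 0.083).
Round to (0.183, 0.083) and repeat: F = (2.36978, 0.00787), J = [[2.02067, 0.09113], [-0.00687, -0.89953]].
Δ = (-1.174, 0.018), so (x, y)₂ = (-0.991, 0.101).

(-0.991, 0.101)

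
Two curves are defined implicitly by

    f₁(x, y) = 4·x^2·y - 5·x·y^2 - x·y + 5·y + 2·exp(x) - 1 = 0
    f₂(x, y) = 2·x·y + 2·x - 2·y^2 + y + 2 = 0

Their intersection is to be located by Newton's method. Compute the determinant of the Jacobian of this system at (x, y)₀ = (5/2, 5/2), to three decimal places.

J = [[8·x·y - 5·y^2 - y + 2·exp(x), 4·x^2 - 10·x·y - x + 5], [2·y + 2, 2·x - 4·y + 1]].
At the point, J = [[40.61499, -35.000], [7.000, -4.000]].
det J = 82.540.

82.540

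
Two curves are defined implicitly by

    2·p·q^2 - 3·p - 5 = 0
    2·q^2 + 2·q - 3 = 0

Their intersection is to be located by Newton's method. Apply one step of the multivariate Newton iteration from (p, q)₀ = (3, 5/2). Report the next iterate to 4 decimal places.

(4.3421, 1.2917)

At (3, 5/2): F = (23.5000, 14.5000).
Jacobian J = [[2·q^2 - 3, 4·p·q], [0, 4·q + 2]].
At the point, J = [[9.5000, 30.0000], [0.0000, 12.0000]] (det J = 114.0000).
Solving J·Δ = −F gives Δ = (1.3421, -1.2083).
Then the next iterate is (p, q)₁ = (4.3421, 1.2917).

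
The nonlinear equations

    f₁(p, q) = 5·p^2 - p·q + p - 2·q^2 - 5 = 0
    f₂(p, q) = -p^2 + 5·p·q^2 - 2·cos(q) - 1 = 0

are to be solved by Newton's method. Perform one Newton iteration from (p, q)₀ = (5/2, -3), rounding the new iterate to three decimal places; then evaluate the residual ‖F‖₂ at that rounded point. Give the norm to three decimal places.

31.339

At (5/2, -3): F = (18.250, 107.22998).
Jacobian J = [[10·p - q + 1, -p - 4·q], [-2·p + 5·q^2, 10·p·q + 2·sin(q)]].
At the point, J = [[29.000, 9.500], [40.000, -75.28224]] (det J = -2563.18496).
Solving J·Δ = −F gives Δ = (-0.933, 0.928).
Then the next iterate is (p, q)₁ = (1.567, -2.072).
Re-evaluating at (1.567, -2.072): F = (3.50490, 31.14257), so ‖F‖₂ = 31.339.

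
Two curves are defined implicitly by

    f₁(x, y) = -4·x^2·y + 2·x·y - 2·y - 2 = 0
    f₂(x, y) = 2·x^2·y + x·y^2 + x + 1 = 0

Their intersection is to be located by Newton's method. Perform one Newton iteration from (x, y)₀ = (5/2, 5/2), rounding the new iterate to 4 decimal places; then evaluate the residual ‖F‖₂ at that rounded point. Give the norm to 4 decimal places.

At (5/2, 5/2): F = (-57.0000, 50.3750).
Jacobian J = [[-8·x·y + 2·y, -4·x^2 + 2·x - 2], [4·x·y + y^2 + 1, 2·x^2 + 2·x·y]].
At the point, J = [[-45.0000, -22.0000], [32.2500, 25.0000]] (det J = -415.5000).
Solving J·Δ = −F gives Δ = (-0.7623, -1.0316).
Then the next iterate is (x, y)₁ = (1.7377, 1.4684).
Re-evaluating at (1.7377, 1.4684): F = (-17.569453, 15.352491), so ‖F‖₂ = 23.3321.

23.3321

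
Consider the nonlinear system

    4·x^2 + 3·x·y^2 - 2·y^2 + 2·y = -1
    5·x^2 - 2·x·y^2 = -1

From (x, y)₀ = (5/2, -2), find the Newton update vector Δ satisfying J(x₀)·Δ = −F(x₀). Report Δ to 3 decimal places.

At (5/2, -2): F = (44.000, 12.250).
Jacobian J = [[8·x + 3·y^2, 6·x·y - 4·y + 2], [10·x - 2·y^2, -4·x·y]].
At the point, J = [[32.000, -20.000], [17.000, 20.000]] (det J = 980.000).
Solving J·Δ = −F gives Δ = (-1.148, 0.363).

(-1.148, 0.363)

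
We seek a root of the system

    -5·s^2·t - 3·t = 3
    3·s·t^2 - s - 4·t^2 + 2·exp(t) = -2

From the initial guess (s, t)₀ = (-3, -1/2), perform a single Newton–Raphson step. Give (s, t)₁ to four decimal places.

(-1.0430, -0.6741)

At (-3, -1/2): F = (21.0000, 2.963061).
Jacobian J = [[-10·s·t, -5·s^2 - 3], [3·t^2 - 1, 6·s·t - 8·t + 2·exp(t)]].
At the point, J = [[-15.0000, -48.0000], [-0.2500, 14.213061]] (det J = -225.195920).
Solving J·Δ = −F gives Δ = (1.9570, -0.1741).
Then the next iterate is (s, t)₁ = (-1.0430, -0.6741).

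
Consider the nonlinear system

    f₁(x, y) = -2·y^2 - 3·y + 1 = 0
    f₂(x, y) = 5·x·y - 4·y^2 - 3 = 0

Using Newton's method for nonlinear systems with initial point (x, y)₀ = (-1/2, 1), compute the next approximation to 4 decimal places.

At (-1/2, 1): F = (-4.0000, -9.5000).
Jacobian J = [[0, -4·y - 3], [5·y, 5·x - 8·y]].
At the point, J = [[0.0000, -7.0000], [5.0000, -10.5000]] (det J = 35.0000).
Solving J·Δ = −F gives Δ = (0.7000, -0.5714).
Then the next iterate is (x, y)₁ = (0.2000, 0.4286).

(0.2000, 0.4286)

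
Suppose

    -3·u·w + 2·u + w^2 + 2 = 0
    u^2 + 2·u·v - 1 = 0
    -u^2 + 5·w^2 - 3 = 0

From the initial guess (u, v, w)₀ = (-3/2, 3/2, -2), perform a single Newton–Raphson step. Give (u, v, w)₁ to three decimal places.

At (-3/2, 3/2, -2): F = (-6.000, -3.250, 14.750).
Jacobian J = [[-3·w + 2, 0, -3·u + 2·w], [2·u + 2·v, 2·u, 0], [-2·u, 0, 10·w]].
At the point, J = [[8.000, 0.000, 0.500], [0.000, -3.000, 0.000], [3.000, 0.000, -20.000]] (det J = 484.500).
Solving J·Δ = −F gives Δ = (0.697, -1.083, 0.842).
Then the next iterate is (u, v, w)₁ = (-0.803, 0.417, -1.158).

(-0.803, 0.417, -1.158)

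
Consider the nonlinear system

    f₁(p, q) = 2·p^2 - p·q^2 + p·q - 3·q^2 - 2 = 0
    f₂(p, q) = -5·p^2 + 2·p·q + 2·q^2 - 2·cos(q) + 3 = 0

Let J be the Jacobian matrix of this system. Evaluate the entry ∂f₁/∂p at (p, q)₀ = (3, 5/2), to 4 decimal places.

∂f₁/∂p = 4·p - q^2 + q.
At (3, 5/2) this is 8.2500.

8.2500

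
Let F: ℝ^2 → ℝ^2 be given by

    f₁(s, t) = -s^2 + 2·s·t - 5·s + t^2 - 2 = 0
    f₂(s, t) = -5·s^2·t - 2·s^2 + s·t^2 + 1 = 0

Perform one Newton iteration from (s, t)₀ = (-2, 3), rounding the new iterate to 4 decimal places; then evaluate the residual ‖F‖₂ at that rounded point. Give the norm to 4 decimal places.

At (-2, 3): F = (1.0000, -85.0000).
Jacobian J = [[-2·s + 2·t - 5, 2·s + 2·t], [-10·s·t - 4·s + t^2, -5·s^2 + 2·s·t]].
At the point, J = [[5.0000, 2.0000], [77.0000, -32.0000]] (det J = -314.0000).
Solving J·Δ = −F gives Δ = (0.4395, -1.5987).
Then the next iterate is (s, t)₁ = (-1.5605, 1.4013).
Re-evaluating at (-1.5605, 1.4013): F = (0.957524, -23.996534), so ‖F‖₂ = 24.0156.

24.0156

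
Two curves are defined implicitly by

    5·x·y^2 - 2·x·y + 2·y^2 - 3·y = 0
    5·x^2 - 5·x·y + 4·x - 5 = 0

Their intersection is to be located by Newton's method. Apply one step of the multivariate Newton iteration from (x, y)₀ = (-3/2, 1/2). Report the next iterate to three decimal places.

(-1.339, 0.257)

At (-3/2, 1/2): F = (-1.375, 4.000).
Jacobian J = [[5·y^2 - 2·y, 10·x·y - 2·x + 4·y - 3], [10·x - 5·y + 4, -5·x]].
At the point, J = [[0.250, -5.500], [-13.500, 7.500]] (det J = -72.375).
Solving J·Δ = −F gives Δ = (0.161, -0.243).
Then the next iterate is (x, y)₁ = (-1.339, 0.257).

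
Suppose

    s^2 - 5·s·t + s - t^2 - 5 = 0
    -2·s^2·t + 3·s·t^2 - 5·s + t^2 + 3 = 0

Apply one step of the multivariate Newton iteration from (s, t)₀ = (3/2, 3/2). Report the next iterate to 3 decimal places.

At (3/2, 3/2): F = (-14.750, 1.125).
Jacobian J = [[2·s - 5·t + 1, -5·s - 2·t], [-4·s·t + 3·t^2 - 5, -2·s^2 + 6·s·t + 2·t]].
At the point, J = [[-3.500, -10.500], [-7.250, 12.000]] (det J = -118.125).
Solving J·Δ = −F gives Δ = (-1.398, -0.939).
Then the next iterate is (s, t)₁ = (0.102, 0.561).

(0.102, 0.561)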